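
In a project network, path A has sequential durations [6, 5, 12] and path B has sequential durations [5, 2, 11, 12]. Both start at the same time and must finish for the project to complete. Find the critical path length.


Path A total = 6 + 5 + 12 = 23
Path B total = 5 + 2 + 11 + 12 = 30
Critical path = longest path = max(23, 30) = 30

30


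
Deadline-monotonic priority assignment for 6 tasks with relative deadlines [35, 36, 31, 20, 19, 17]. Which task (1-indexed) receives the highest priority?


Sort tasks by relative deadline (ascending):
  Task 6: deadline = 17
  Task 5: deadline = 19
  Task 4: deadline = 20
  Task 3: deadline = 31
  Task 1: deadline = 35
  Task 2: deadline = 36
Priority order (highest first): [6, 5, 4, 3, 1, 2]
Highest priority task = 6

6


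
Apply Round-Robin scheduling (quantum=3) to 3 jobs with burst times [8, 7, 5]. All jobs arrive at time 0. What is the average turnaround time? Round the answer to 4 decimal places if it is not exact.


Time quantum = 3
Execution trace:
  J1 runs 3 units, time = 3
  J2 runs 3 units, time = 6
  J3 runs 3 units, time = 9
  J1 runs 3 units, time = 12
  J2 runs 3 units, time = 15
  J3 runs 2 units, time = 17
  J1 runs 2 units, time = 19
  J2 runs 1 units, time = 20
Finish times: [19, 20, 17]
Average turnaround = 56/3 = 18.6667

18.6667


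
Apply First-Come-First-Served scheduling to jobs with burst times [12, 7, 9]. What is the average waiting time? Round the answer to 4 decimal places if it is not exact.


FCFS order (as given): [12, 7, 9]
Waiting times:
  Job 1: wait = 0
  Job 2: wait = 12
  Job 3: wait = 19
Sum of waiting times = 31
Average waiting time = 31/3 = 10.3333

10.3333


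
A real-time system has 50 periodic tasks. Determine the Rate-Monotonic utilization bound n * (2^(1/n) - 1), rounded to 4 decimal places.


Compute 2^(1/50) = 1.0139594798
Subtract 1: 1.0139594798 - 1 = 0.0139594798
Multiply by n: 50 * 0.0139594798 = 0.6979739900
Round to 4 dp: 0.6980

0.6980


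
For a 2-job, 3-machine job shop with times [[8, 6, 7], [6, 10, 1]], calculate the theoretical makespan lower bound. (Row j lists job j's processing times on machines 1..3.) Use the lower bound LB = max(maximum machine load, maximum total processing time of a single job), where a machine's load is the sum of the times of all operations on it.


Machine loads:
  Machine 1: 8 + 6 = 14
  Machine 2: 6 + 10 = 16
  Machine 3: 7 + 1 = 8
Max machine load = 16
Job totals:
  Job 1: 21
  Job 2: 17
Max job total = 21
Lower bound = max(16, 21) = 21

21


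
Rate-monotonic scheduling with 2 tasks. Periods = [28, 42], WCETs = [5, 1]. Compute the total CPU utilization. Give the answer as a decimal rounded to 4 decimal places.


Compute individual utilizations (exact fractions):
  Task 1: C/T = 5/28 (approx. 0.1786)
  Task 2: C/T = 1/42 (approx. 0.0238)
Total utilization U = 5/28 + 1/42 = 17/84
Rounded to 4 decimal places: U = 0.2024
RM (Liu & Layland) bound for 2 tasks = 0.828427; compare with U = 17/84 (approx. 0.202381)
U <= bound, so schedulable by RM sufficient condition.

0.2024


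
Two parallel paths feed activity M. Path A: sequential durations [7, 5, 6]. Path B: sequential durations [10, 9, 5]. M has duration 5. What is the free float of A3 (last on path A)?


ES(A3) = sum of predecessors on chain A = 12
EF(A3) = ES + duration = 12 + 6 = 18
Successor of A3 is M. ES(M) = max(sum(A), sum(B)) = max(18, 24) = 24
Free float = ES(successor) - EF(current) = 24 - 18 = 6

6


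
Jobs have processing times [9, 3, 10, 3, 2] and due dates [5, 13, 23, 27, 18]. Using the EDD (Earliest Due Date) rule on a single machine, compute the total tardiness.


Sort by due date (EDD order): [(9, 5), (3, 13), (2, 18), (10, 23), (3, 27)]
Compute completion times and tardiness:
  Job 1: p=9, d=5, C=9, tardiness=max(0,9-5)=4
  Job 2: p=3, d=13, C=12, tardiness=max(0,12-13)=0
  Job 3: p=2, d=18, C=14, tardiness=max(0,14-18)=0
  Job 4: p=10, d=23, C=24, tardiness=max(0,24-23)=1
  Job 5: p=3, d=27, C=27, tardiness=max(0,27-27)=0
Total tardiness = 5

5


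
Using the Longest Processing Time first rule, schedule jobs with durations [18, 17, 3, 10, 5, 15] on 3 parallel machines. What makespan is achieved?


Sort jobs in decreasing order (LPT): [18, 17, 15, 10, 5, 3]
Assign each job to the least loaded machine:
  Machine 1: jobs [18, 3], load = 21
  Machine 2: jobs [17, 5], load = 22
  Machine 3: jobs [15, 10], load = 25
Makespan = max load = 25

25


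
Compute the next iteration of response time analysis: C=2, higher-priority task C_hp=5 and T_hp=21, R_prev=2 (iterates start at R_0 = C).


R_next = C + ceil(R_prev / T_hp) * C_hp
ceil(2 / 21) = ceil(0.0952) = 1
Interference = 1 * 5 = 5
R_next = 2 + 5 = 7

7


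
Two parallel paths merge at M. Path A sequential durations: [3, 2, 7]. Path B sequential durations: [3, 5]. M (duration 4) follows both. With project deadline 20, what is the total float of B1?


Forward pass: ES(B1) = sum of predecessors on chain B = 0
EF = ES + duration = 0 + 3 = 3
Backward pass: LF(M) = deadline = 20; LS(M) = 20 - 4 = 16
LF(B1) = LS(M) - sum(successors on chain B) = 16 - 5 = 11
LS = LF - duration = 11 - 3 = 8
Total float = LS - ES = 8 - 0 = 8

8


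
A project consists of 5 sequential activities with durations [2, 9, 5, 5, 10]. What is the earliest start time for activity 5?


Activity 5 starts after activities 1 through 4 complete.
Predecessor durations: [2, 9, 5, 5]
ES = 2 + 9 + 5 + 5 = 21

21


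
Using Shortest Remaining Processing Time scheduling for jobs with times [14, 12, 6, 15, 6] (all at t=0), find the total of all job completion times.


Since all jobs arrive at t=0, SRPT equals SPT ordering.
SPT order: [6, 6, 12, 14, 15]
Completion times:
  Job 1: p=6, C=6
  Job 2: p=6, C=12
  Job 3: p=12, C=24
  Job 4: p=14, C=38
  Job 5: p=15, C=53
Total completion time = 6 + 12 + 24 + 38 + 53 = 133

133


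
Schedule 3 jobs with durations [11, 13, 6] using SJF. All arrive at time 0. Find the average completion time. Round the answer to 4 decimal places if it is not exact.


SJF order (ascending): [6, 11, 13]
Completion times:
  Job 1: burst=6, C=6
  Job 2: burst=11, C=17
  Job 3: burst=13, C=30
Average completion = 53/3 = 17.6667

17.6667


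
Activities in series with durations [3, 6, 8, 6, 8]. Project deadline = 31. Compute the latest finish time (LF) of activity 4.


LF(activity 4) = deadline - sum of successor durations
Successors: activities 5 through 5 with durations [8]
Sum of successor durations = 8
LF = 31 - 8 = 23

23


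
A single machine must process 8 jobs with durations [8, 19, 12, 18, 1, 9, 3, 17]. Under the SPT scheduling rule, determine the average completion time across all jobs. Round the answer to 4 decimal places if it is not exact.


Sort jobs by processing time (SPT order): [1, 3, 8, 9, 12, 17, 18, 19]
Compute completion times sequentially:
  Job 1: processing = 1, completes at 1
  Job 2: processing = 3, completes at 4
  Job 3: processing = 8, completes at 12
  Job 4: processing = 9, completes at 21
  Job 5: processing = 12, completes at 33
  Job 6: processing = 17, completes at 50
  Job 7: processing = 18, completes at 68
  Job 8: processing = 19, completes at 87
Sum of completion times = 276
Average completion time = 276/8 = 34.5

34.5


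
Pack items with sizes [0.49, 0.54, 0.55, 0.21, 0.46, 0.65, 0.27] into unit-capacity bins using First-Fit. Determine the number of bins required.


Place items sequentially using First-Fit:
  Item 0.49 -> new Bin 1
  Item 0.54 -> new Bin 2
  Item 0.55 -> new Bin 3
  Item 0.21 -> Bin 1 (now 0.7)
  Item 0.46 -> Bin 2 (now 1.0)
  Item 0.65 -> new Bin 4
  Item 0.27 -> Bin 1 (now 0.97)
Total bins used = 4

4


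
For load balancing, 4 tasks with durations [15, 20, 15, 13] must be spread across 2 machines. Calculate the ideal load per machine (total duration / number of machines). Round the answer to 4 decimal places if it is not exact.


Total processing time = 15 + 20 + 15 + 13 = 63
Number of machines = 2
Ideal balanced load = 63 / 2 = 31.5

31.5


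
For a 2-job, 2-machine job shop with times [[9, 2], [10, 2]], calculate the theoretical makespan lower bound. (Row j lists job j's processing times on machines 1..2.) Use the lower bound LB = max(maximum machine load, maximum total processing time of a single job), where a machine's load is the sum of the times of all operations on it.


Machine loads:
  Machine 1: 9 + 10 = 19
  Machine 2: 2 + 2 = 4
Max machine load = 19
Job totals:
  Job 1: 11
  Job 2: 12
Max job total = 12
Lower bound = max(19, 12) = 19

19


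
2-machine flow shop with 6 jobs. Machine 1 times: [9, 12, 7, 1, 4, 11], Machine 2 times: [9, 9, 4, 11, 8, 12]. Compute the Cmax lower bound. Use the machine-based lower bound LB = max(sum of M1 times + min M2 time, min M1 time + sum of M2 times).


LB1 = sum(M1 times) + min(M2 times) = 44 + 4 = 48
LB2 = min(M1 times) + sum(M2 times) = 1 + 53 = 54
Lower bound = max(LB1, LB2) = max(48, 54) = 54

54


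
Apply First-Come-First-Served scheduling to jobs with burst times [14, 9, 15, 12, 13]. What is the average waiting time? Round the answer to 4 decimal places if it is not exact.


FCFS order (as given): [14, 9, 15, 12, 13]
Waiting times:
  Job 1: wait = 0
  Job 2: wait = 14
  Job 3: wait = 23
  Job 4: wait = 38
  Job 5: wait = 50
Sum of waiting times = 125
Average waiting time = 125/5 = 25.0

25.0


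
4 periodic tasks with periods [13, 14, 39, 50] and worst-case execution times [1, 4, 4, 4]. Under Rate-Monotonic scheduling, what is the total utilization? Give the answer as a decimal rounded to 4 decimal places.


Compute individual utilizations (exact fractions):
  Task 1: C/T = 1/13 (approx. 0.0769)
  Task 2: C/T = 4/14 = 2/7 (approx. 0.2857)
  Task 3: C/T = 4/39 (approx. 0.1026)
  Task 4: C/T = 4/50 = 2/25 (approx. 0.08)
Total utilization U = 1/13 + 2/7 + 4/39 + 2/25 = 3721/6825
Rounded to 4 decimal places: U = 0.5452
RM (Liu & Layland) bound for 4 tasks = 0.756828; compare with U = 3721/6825 (approx. 0.545201)
U <= bound, so schedulable by RM sufficient condition.

0.5452


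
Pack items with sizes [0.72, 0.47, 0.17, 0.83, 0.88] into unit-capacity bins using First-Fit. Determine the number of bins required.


Place items sequentially using First-Fit:
  Item 0.72 -> new Bin 1
  Item 0.47 -> new Bin 2
  Item 0.17 -> Bin 1 (now 0.89)
  Item 0.83 -> new Bin 3
  Item 0.88 -> new Bin 4
Total bins used = 4

4


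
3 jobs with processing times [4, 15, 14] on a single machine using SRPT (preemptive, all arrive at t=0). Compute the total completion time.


Since all jobs arrive at t=0, SRPT equals SPT ordering.
SPT order: [4, 14, 15]
Completion times:
  Job 1: p=4, C=4
  Job 2: p=14, C=18
  Job 3: p=15, C=33
Total completion time = 4 + 18 + 33 = 55

55


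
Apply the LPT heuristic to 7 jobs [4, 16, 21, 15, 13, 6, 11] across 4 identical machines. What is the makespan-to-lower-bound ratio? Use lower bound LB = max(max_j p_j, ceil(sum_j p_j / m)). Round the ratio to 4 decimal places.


LPT order: [21, 16, 15, 13, 11, 6, 4]
Machine loads after assignment: [21, 20, 21, 24]
LPT makespan = 24
Lower bound = max(max_job, ceil(total/4)) = max(21, 22) = 22
Ratio = 24 / 22 = 1.0909

1.0909


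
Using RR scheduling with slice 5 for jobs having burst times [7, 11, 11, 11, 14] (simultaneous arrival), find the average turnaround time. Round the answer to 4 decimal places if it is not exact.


Time quantum = 5
Execution trace:
  J1 runs 5 units, time = 5
  J2 runs 5 units, time = 10
  J3 runs 5 units, time = 15
  J4 runs 5 units, time = 20
  J5 runs 5 units, time = 25
  J1 runs 2 units, time = 27
  J2 runs 5 units, time = 32
  J3 runs 5 units, time = 37
  J4 runs 5 units, time = 42
  J5 runs 5 units, time = 47
  J2 runs 1 units, time = 48
  J3 runs 1 units, time = 49
  J4 runs 1 units, time = 50
  J5 runs 4 units, time = 54
Finish times: [27, 48, 49, 50, 54]
Average turnaround = 228/5 = 45.6

45.6


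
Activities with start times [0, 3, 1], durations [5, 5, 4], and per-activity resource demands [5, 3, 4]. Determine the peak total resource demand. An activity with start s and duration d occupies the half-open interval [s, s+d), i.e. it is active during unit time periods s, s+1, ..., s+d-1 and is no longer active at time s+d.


Each activity i is active on [start_i, start_i + duration_i).
Compute total resource usage per time slot:
  t=0: active resources = [5], total = 5
  t=1: active resources = [5, 4], total = 9
  t=2: active resources = [5, 4], total = 9
  t=3: active resources = [5, 3, 4], total = 12
  t=4: active resources = [5, 3, 4], total = 12
  t=5: active resources = [3], total = 3
  t=6: active resources = [3], total = 3
  t=7: active resources = [3], total = 3
Peak resource demand = 12

12


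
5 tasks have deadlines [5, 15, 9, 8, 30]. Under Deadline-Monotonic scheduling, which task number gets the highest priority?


Sort tasks by relative deadline (ascending):
  Task 1: deadline = 5
  Task 4: deadline = 8
  Task 3: deadline = 9
  Task 2: deadline = 15
  Task 5: deadline = 30
Priority order (highest first): [1, 4, 3, 2, 5]
Highest priority task = 1

1


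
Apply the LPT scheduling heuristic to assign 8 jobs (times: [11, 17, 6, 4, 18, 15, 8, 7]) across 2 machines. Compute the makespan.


Sort jobs in decreasing order (LPT): [18, 17, 15, 11, 8, 7, 6, 4]
Assign each job to the least loaded machine:
  Machine 1: jobs [18, 11, 8, 6], load = 43
  Machine 2: jobs [17, 15, 7, 4], load = 43
Makespan = max load = 43

43


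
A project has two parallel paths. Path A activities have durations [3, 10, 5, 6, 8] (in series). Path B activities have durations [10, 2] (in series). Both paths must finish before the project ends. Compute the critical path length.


Path A total = 3 + 10 + 5 + 6 + 8 = 32
Path B total = 10 + 2 = 12
Critical path = longest path = max(32, 12) = 32

32


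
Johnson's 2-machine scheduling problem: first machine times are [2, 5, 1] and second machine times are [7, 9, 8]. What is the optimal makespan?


Apply Johnson's rule:
  Group 1 (a <= b): [(3, 1, 8), (1, 2, 7), (2, 5, 9)]
  Group 2 (a > b): []
Optimal job order: [3, 1, 2]
Schedule:
  Job 3: M1 done at 1, M2 done at 9
  Job 1: M1 done at 3, M2 done at 16
  Job 2: M1 done at 8, M2 done at 25
Makespan = 25

25


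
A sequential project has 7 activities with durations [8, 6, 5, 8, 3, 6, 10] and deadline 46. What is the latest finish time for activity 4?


LF(activity 4) = deadline - sum of successor durations
Successors: activities 5 through 7 with durations [3, 6, 10]
Sum of successor durations = 19
LF = 46 - 19 = 27

27


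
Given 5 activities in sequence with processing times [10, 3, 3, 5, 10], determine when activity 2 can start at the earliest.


Activity 2 starts after activities 1 through 1 complete.
Predecessor durations: [10]
ES = 10 = 10

10


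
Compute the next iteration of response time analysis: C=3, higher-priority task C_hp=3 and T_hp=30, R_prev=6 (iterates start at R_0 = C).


R_next = C + ceil(R_prev / T_hp) * C_hp
ceil(6 / 30) = ceil(0.2) = 1
Interference = 1 * 3 = 3
R_next = 3 + 3 = 6
R_next = R_prev, so the iteration has converged (response time = 6).

6


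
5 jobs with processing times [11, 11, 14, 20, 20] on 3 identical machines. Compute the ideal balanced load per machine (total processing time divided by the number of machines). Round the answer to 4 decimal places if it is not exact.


Total processing time = 11 + 11 + 14 + 20 + 20 = 76
Number of machines = 3
Ideal balanced load = 76 / 3 = 25.3333

25.3333


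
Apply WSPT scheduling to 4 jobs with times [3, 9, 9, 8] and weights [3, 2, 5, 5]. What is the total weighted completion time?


Compute p/w ratios and sort ascending (WSPT): [(3, 3), (8, 5), (9, 5), (9, 2)]
Compute weighted completion times:
  Job (p=3,w=3): C=3, w*C=3*3=9
  Job (p=8,w=5): C=11, w*C=5*11=55
  Job (p=9,w=5): C=20, w*C=5*20=100
  Job (p=9,w=2): C=29, w*C=2*29=58
Total weighted completion time = 222

222


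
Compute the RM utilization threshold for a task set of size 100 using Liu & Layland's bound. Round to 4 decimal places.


Compute 2^(1/100) = 1.0069555501
Subtract 1: 1.0069555501 - 1 = 0.0069555501
Multiply by n: 100 * 0.0069555501 = 0.6955550100
Round to 4 dp: 0.6956

0.6956


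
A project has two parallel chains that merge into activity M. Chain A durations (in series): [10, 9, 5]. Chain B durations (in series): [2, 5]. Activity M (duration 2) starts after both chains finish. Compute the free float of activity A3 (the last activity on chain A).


ES(A3) = sum of predecessors on chain A = 19
EF(A3) = ES + duration = 19 + 5 = 24
Successor of A3 is M. ES(M) = max(sum(A), sum(B)) = max(24, 7) = 24
Free float = ES(successor) - EF(current) = 24 - 24 = 0

0


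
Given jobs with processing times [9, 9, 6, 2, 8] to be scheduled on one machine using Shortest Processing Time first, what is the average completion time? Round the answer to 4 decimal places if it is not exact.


Sort jobs by processing time (SPT order): [2, 6, 8, 9, 9]
Compute completion times sequentially:
  Job 1: processing = 2, completes at 2
  Job 2: processing = 6, completes at 8
  Job 3: processing = 8, completes at 16
  Job 4: processing = 9, completes at 25
  Job 5: processing = 9, completes at 34
Sum of completion times = 85
Average completion time = 85/5 = 17.0

17.0


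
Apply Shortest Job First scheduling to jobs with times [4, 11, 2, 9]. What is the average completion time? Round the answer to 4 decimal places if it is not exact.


SJF order (ascending): [2, 4, 9, 11]
Completion times:
  Job 1: burst=2, C=2
  Job 2: burst=4, C=6
  Job 3: burst=9, C=15
  Job 4: burst=11, C=26
Average completion = 49/4 = 12.25

12.25


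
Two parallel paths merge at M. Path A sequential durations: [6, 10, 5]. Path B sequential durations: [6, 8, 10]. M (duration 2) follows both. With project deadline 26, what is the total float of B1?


Forward pass: ES(B1) = sum of predecessors on chain B = 0
EF = ES + duration = 0 + 6 = 6
Backward pass: LF(M) = deadline = 26; LS(M) = 26 - 2 = 24
LF(B1) = LS(M) - sum(successors on chain B) = 24 - 18 = 6
LS = LF - duration = 6 - 6 = 0
Total float = LS - ES = 0 - 0 = 0

0


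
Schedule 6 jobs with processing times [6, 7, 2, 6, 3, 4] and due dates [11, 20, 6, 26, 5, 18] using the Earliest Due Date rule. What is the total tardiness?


Sort by due date (EDD order): [(3, 5), (2, 6), (6, 11), (4, 18), (7, 20), (6, 26)]
Compute completion times and tardiness:
  Job 1: p=3, d=5, C=3, tardiness=max(0,3-5)=0
  Job 2: p=2, d=6, C=5, tardiness=max(0,5-6)=0
  Job 3: p=6, d=11, C=11, tardiness=max(0,11-11)=0
  Job 4: p=4, d=18, C=15, tardiness=max(0,15-18)=0
  Job 5: p=7, d=20, C=22, tardiness=max(0,22-20)=2
  Job 6: p=6, d=26, C=28, tardiness=max(0,28-26)=2
Total tardiness = 4

4


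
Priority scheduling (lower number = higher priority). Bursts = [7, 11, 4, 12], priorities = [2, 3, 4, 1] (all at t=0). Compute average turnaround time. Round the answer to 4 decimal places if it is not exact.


Sort by priority (ascending = highest first):
Order: [(1, 12), (2, 7), (3, 11), (4, 4)]
Completion times:
  Priority 1, burst=12, C=12
  Priority 2, burst=7, C=19
  Priority 3, burst=11, C=30
  Priority 4, burst=4, C=34
Average turnaround = 95/4 = 23.75

23.75


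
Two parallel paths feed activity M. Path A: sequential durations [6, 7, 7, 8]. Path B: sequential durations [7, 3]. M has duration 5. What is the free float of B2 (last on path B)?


ES(B2) = sum of predecessors on chain B = 7
EF(B2) = ES + duration = 7 + 3 = 10
Successor of B2 is M. ES(M) = max(sum(A), sum(B)) = max(28, 10) = 28
Free float = ES(successor) - EF(current) = 28 - 10 = 18

18


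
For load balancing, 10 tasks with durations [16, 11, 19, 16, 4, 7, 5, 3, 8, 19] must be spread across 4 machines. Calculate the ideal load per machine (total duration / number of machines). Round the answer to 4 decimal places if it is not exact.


Total processing time = 16 + 11 + 19 + 16 + 4 + 7 + 5 + 3 + 8 + 19 = 108
Number of machines = 4
Ideal balanced load = 108 / 4 = 27.0

27.0


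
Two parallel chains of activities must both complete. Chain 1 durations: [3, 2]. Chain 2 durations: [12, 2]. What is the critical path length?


Path A total = 3 + 2 = 5
Path B total = 12 + 2 = 14
Critical path = longest path = max(5, 14) = 14

14


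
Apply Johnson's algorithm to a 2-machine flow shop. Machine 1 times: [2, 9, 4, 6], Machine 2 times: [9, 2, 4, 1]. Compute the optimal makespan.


Apply Johnson's rule:
  Group 1 (a <= b): [(1, 2, 9), (3, 4, 4)]
  Group 2 (a > b): [(2, 9, 2), (4, 6, 1)]
Optimal job order: [1, 3, 2, 4]
Schedule:
  Job 1: M1 done at 2, M2 done at 11
  Job 3: M1 done at 6, M2 done at 15
  Job 2: M1 done at 15, M2 done at 17
  Job 4: M1 done at 21, M2 done at 22
Makespan = 22

22


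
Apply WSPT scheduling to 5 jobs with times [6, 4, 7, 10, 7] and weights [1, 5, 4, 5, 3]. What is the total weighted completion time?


Compute p/w ratios and sort ascending (WSPT): [(4, 5), (7, 4), (10, 5), (7, 3), (6, 1)]
Compute weighted completion times:
  Job (p=4,w=5): C=4, w*C=5*4=20
  Job (p=7,w=4): C=11, w*C=4*11=44
  Job (p=10,w=5): C=21, w*C=5*21=105
  Job (p=7,w=3): C=28, w*C=3*28=84
  Job (p=6,w=1): C=34, w*C=1*34=34
Total weighted completion time = 287

287


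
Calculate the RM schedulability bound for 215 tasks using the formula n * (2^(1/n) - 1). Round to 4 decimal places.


Compute 2^(1/215) = 1.0032291429
Subtract 1: 1.0032291429 - 1 = 0.0032291429
Multiply by n: 215 * 0.0032291429 = 0.6942657235
Round to 4 dp: 0.6943

0.6943


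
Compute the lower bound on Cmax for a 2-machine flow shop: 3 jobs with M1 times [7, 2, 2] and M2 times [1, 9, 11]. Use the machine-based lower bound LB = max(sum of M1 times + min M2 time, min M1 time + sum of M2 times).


LB1 = sum(M1 times) + min(M2 times) = 11 + 1 = 12
LB2 = min(M1 times) + sum(M2 times) = 2 + 21 = 23
Lower bound = max(LB1, LB2) = max(12, 23) = 23

23


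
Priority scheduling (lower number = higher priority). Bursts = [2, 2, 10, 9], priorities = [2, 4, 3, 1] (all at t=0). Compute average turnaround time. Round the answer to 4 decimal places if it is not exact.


Sort by priority (ascending = highest first):
Order: [(1, 9), (2, 2), (3, 10), (4, 2)]
Completion times:
  Priority 1, burst=9, C=9
  Priority 2, burst=2, C=11
  Priority 3, burst=10, C=21
  Priority 4, burst=2, C=23
Average turnaround = 64/4 = 16.0

16.0


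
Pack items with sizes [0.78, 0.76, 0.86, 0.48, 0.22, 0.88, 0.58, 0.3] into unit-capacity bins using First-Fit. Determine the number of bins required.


Place items sequentially using First-Fit:
  Item 0.78 -> new Bin 1
  Item 0.76 -> new Bin 2
  Item 0.86 -> new Bin 3
  Item 0.48 -> new Bin 4
  Item 0.22 -> Bin 1 (now 1.0)
  Item 0.88 -> new Bin 5
  Item 0.58 -> new Bin 6
  Item 0.3 -> Bin 4 (now 0.78)
Total bins used = 6

6


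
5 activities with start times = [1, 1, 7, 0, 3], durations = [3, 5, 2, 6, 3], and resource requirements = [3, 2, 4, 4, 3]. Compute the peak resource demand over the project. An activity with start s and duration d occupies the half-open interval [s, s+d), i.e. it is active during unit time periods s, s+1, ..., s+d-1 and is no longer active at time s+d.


Each activity i is active on [start_i, start_i + duration_i).
Compute total resource usage per time slot:
  t=0: active resources = [4], total = 4
  t=1: active resources = [3, 2, 4], total = 9
  t=2: active resources = [3, 2, 4], total = 9
  t=3: active resources = [3, 2, 4, 3], total = 12
  t=4: active resources = [2, 4, 3], total = 9
  t=5: active resources = [2, 4, 3], total = 9
  t=6: active resources = [], total = 0
  t=7: active resources = [4], total = 4
  t=8: active resources = [4], total = 4
Peak resource demand = 12

12


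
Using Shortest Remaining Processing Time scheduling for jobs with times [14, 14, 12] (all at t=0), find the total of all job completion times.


Since all jobs arrive at t=0, SRPT equals SPT ordering.
SPT order: [12, 14, 14]
Completion times:
  Job 1: p=12, C=12
  Job 2: p=14, C=26
  Job 3: p=14, C=40
Total completion time = 12 + 26 + 40 = 78

78


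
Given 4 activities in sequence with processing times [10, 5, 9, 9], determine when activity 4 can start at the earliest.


Activity 4 starts after activities 1 through 3 complete.
Predecessor durations: [10, 5, 9]
ES = 10 + 5 + 9 = 24

24


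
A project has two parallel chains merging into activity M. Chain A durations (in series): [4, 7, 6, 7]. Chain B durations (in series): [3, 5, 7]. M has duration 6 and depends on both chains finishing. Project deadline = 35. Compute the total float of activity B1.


Forward pass: ES(B1) = sum of predecessors on chain B = 0
EF = ES + duration = 0 + 3 = 3
Backward pass: LF(M) = deadline = 35; LS(M) = 35 - 6 = 29
LF(B1) = LS(M) - sum(successors on chain B) = 29 - 12 = 17
LS = LF - duration = 17 - 3 = 14
Total float = LS - ES = 14 - 0 = 14

14


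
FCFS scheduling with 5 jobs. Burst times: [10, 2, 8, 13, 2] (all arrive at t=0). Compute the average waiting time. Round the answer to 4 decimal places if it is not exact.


FCFS order (as given): [10, 2, 8, 13, 2]
Waiting times:
  Job 1: wait = 0
  Job 2: wait = 10
  Job 3: wait = 12
  Job 4: wait = 20
  Job 5: wait = 33
Sum of waiting times = 75
Average waiting time = 75/5 = 15.0

15.0


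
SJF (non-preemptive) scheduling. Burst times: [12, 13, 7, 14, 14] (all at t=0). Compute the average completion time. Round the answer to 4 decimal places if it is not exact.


SJF order (ascending): [7, 12, 13, 14, 14]
Completion times:
  Job 1: burst=7, C=7
  Job 2: burst=12, C=19
  Job 3: burst=13, C=32
  Job 4: burst=14, C=46
  Job 5: burst=14, C=60
Average completion = 164/5 = 32.8

32.8


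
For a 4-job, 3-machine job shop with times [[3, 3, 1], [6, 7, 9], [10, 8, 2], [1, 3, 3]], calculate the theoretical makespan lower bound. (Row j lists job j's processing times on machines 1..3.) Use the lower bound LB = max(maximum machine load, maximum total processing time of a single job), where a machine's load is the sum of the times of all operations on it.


Machine loads:
  Machine 1: 3 + 6 + 10 + 1 = 20
  Machine 2: 3 + 7 + 8 + 3 = 21
  Machine 3: 1 + 9 + 2 + 3 = 15
Max machine load = 21
Job totals:
  Job 1: 7
  Job 2: 22
  Job 3: 20
  Job 4: 7
Max job total = 22
Lower bound = max(21, 22) = 22

22


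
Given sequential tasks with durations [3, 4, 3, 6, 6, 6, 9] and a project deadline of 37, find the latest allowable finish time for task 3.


LF(activity 3) = deadline - sum of successor durations
Successors: activities 4 through 7 with durations [6, 6, 6, 9]
Sum of successor durations = 27
LF = 37 - 27 = 10

10


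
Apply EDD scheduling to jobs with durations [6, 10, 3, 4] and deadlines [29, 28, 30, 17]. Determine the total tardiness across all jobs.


Sort by due date (EDD order): [(4, 17), (10, 28), (6, 29), (3, 30)]
Compute completion times and tardiness:
  Job 1: p=4, d=17, C=4, tardiness=max(0,4-17)=0
  Job 2: p=10, d=28, C=14, tardiness=max(0,14-28)=0
  Job 3: p=6, d=29, C=20, tardiness=max(0,20-29)=0
  Job 4: p=3, d=30, C=23, tardiness=max(0,23-30)=0
Total tardiness = 0

0


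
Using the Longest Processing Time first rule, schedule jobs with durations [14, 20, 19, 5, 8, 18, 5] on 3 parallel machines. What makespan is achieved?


Sort jobs in decreasing order (LPT): [20, 19, 18, 14, 8, 5, 5]
Assign each job to the least loaded machine:
  Machine 1: jobs [20, 5, 5], load = 30
  Machine 2: jobs [19, 8], load = 27
  Machine 3: jobs [18, 14], load = 32
Makespan = max load = 32

32


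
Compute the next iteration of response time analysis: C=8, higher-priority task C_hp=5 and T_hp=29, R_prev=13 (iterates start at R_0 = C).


R_next = C + ceil(R_prev / T_hp) * C_hp
ceil(13 / 29) = ceil(0.4483) = 1
Interference = 1 * 5 = 5
R_next = 8 + 5 = 13
R_next = R_prev, so the iteration has converged (response time = 13).

13


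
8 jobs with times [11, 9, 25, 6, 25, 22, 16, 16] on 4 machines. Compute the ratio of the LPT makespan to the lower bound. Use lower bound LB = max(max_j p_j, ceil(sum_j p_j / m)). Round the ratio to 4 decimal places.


LPT order: [25, 25, 22, 16, 16, 11, 9, 6]
Machine loads after assignment: [34, 31, 33, 32]
LPT makespan = 34
Lower bound = max(max_job, ceil(total/4)) = max(25, 33) = 33
Ratio = 34 / 33 = 1.0303

1.0303


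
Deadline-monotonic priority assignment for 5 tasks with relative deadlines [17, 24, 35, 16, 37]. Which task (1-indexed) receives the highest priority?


Sort tasks by relative deadline (ascending):
  Task 4: deadline = 16
  Task 1: deadline = 17
  Task 2: deadline = 24
  Task 3: deadline = 35
  Task 5: deadline = 37
Priority order (highest first): [4, 1, 2, 3, 5]
Highest priority task = 4

4


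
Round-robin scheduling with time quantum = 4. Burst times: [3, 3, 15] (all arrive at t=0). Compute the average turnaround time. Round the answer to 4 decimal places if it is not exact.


Time quantum = 4
Execution trace:
  J1 runs 3 units, time = 3
  J2 runs 3 units, time = 6
  J3 runs 4 units, time = 10
  J3 runs 4 units, time = 14
  J3 runs 4 units, time = 18
  J3 runs 3 units, time = 21
Finish times: [3, 6, 21]
Average turnaround = 30/3 = 10.0

10.0


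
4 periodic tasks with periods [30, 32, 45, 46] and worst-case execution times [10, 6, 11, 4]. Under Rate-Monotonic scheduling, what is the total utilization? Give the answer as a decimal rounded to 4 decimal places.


Compute individual utilizations (exact fractions):
  Task 1: C/T = 10/30 = 1/3 (approx. 0.3333)
  Task 2: C/T = 6/32 = 3/16 (approx. 0.1875)
  Task 3: C/T = 11/45 (approx. 0.2444)
  Task 4: C/T = 4/46 = 2/23 (approx. 0.087)
Total utilization U = 1/3 + 3/16 + 11/45 + 2/23 = 14113/16560
Rounded to 4 decimal places: U = 0.8522
RM (Liu & Layland) bound for 4 tasks = 0.756828; compare with U = 14113/16560 (approx. 0.852234)
bound < U <= 1, so the RM sufficient condition is not met (inconclusive; an exact test such as response-time analysis is needed).

0.8522


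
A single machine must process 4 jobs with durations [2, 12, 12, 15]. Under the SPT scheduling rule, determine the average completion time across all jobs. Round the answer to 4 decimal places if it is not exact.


Sort jobs by processing time (SPT order): [2, 12, 12, 15]
Compute completion times sequentially:
  Job 1: processing = 2, completes at 2
  Job 2: processing = 12, completes at 14
  Job 3: processing = 12, completes at 26
  Job 4: processing = 15, completes at 41
Sum of completion times = 83
Average completion time = 83/4 = 20.75

20.75


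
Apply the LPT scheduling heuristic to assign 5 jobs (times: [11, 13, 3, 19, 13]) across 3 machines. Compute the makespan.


Sort jobs in decreasing order (LPT): [19, 13, 13, 11, 3]
Assign each job to the least loaded machine:
  Machine 1: jobs [19], load = 19
  Machine 2: jobs [13, 11], load = 24
  Machine 3: jobs [13, 3], load = 16
Makespan = max load = 24

24


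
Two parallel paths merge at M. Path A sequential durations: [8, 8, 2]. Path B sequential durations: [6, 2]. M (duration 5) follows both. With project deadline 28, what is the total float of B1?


Forward pass: ES(B1) = sum of predecessors on chain B = 0
EF = ES + duration = 0 + 6 = 6
Backward pass: LF(M) = deadline = 28; LS(M) = 28 - 5 = 23
LF(B1) = LS(M) - sum(successors on chain B) = 23 - 2 = 21
LS = LF - duration = 21 - 6 = 15
Total float = LS - ES = 15 - 0 = 15

15


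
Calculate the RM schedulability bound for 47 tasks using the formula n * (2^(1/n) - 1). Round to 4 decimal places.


Compute 2^(1/47) = 1.0148570979
Subtract 1: 1.0148570979 - 1 = 0.0148570979
Multiply by n: 47 * 0.0148570979 = 0.6982836013
Round to 4 dp: 0.6983

0.6983


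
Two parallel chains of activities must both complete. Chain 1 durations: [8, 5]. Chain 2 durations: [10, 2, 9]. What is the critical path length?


Path A total = 8 + 5 = 13
Path B total = 10 + 2 + 9 = 21
Critical path = longest path = max(13, 21) = 21

21


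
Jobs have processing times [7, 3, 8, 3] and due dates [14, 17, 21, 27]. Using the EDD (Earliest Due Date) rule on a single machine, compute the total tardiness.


Sort by due date (EDD order): [(7, 14), (3, 17), (8, 21), (3, 27)]
Compute completion times and tardiness:
  Job 1: p=7, d=14, C=7, tardiness=max(0,7-14)=0
  Job 2: p=3, d=17, C=10, tardiness=max(0,10-17)=0
  Job 3: p=8, d=21, C=18, tardiness=max(0,18-21)=0
  Job 4: p=3, d=27, C=21, tardiness=max(0,21-27)=0
Total tardiness = 0

0


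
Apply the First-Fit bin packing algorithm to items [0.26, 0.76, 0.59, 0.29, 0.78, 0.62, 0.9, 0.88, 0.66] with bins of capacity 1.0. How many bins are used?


Place items sequentially using First-Fit:
  Item 0.26 -> new Bin 1
  Item 0.76 -> new Bin 2
  Item 0.59 -> Bin 1 (now 0.85)
  Item 0.29 -> new Bin 3
  Item 0.78 -> new Bin 4
  Item 0.62 -> Bin 3 (now 0.91)
  Item 0.9 -> new Bin 5
  Item 0.88 -> new Bin 6
  Item 0.66 -> new Bin 7
Total bins used = 7

7


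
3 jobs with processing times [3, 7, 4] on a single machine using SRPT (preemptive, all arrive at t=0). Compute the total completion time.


Since all jobs arrive at t=0, SRPT equals SPT ordering.
SPT order: [3, 4, 7]
Completion times:
  Job 1: p=3, C=3
  Job 2: p=4, C=7
  Job 3: p=7, C=14
Total completion time = 3 + 7 + 14 = 24

24


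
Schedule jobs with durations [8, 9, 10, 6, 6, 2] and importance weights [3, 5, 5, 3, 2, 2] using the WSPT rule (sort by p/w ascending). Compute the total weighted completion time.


Compute p/w ratios and sort ascending (WSPT): [(2, 2), (9, 5), (10, 5), (6, 3), (8, 3), (6, 2)]
Compute weighted completion times:
  Job (p=2,w=2): C=2, w*C=2*2=4
  Job (p=9,w=5): C=11, w*C=5*11=55
  Job (p=10,w=5): C=21, w*C=5*21=105
  Job (p=6,w=3): C=27, w*C=3*27=81
  Job (p=8,w=3): C=35, w*C=3*35=105
  Job (p=6,w=2): C=41, w*C=2*41=82
Total weighted completion time = 432

432


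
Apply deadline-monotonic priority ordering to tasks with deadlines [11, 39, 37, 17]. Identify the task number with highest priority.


Sort tasks by relative deadline (ascending):
  Task 1: deadline = 11
  Task 4: deadline = 17
  Task 3: deadline = 37
  Task 2: deadline = 39
Priority order (highest first): [1, 4, 3, 2]
Highest priority task = 1

1


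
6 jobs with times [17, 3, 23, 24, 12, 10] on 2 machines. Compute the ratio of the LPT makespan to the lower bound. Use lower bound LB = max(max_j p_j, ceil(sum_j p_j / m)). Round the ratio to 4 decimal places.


LPT order: [24, 23, 17, 12, 10, 3]
Machine loads after assignment: [46, 43]
LPT makespan = 46
Lower bound = max(max_job, ceil(total/2)) = max(24, 45) = 45
Ratio = 46 / 45 = 1.0222

1.0222


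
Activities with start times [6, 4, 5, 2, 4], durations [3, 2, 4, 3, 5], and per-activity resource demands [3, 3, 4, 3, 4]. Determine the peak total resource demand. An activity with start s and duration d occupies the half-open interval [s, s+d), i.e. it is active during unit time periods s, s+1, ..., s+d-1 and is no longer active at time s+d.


Each activity i is active on [start_i, start_i + duration_i).
Compute total resource usage per time slot:
  t=0: active resources = [], total = 0
  t=1: active resources = [], total = 0
  t=2: active resources = [3], total = 3
  t=3: active resources = [3], total = 3
  t=4: active resources = [3, 3, 4], total = 10
  t=5: active resources = [3, 4, 4], total = 11
  t=6: active resources = [3, 4, 4], total = 11
  t=7: active resources = [3, 4, 4], total = 11
  t=8: active resources = [3, 4, 4], total = 11
Peak resource demand = 11

11


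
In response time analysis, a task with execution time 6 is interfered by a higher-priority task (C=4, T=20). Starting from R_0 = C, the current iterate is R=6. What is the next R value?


R_next = C + ceil(R_prev / T_hp) * C_hp
ceil(6 / 20) = ceil(0.3) = 1
Interference = 1 * 4 = 4
R_next = 6 + 4 = 10

10


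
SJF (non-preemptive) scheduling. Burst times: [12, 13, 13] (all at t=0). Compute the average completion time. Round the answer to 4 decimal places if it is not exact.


SJF order (ascending): [12, 13, 13]
Completion times:
  Job 1: burst=12, C=12
  Job 2: burst=13, C=25
  Job 3: burst=13, C=38
Average completion = 75/3 = 25.0

25.0


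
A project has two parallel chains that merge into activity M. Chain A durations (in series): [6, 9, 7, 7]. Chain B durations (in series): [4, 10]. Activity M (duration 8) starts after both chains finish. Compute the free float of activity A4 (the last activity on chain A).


ES(A4) = sum of predecessors on chain A = 22
EF(A4) = ES + duration = 22 + 7 = 29
Successor of A4 is M. ES(M) = max(sum(A), sum(B)) = max(29, 14) = 29
Free float = ES(successor) - EF(current) = 29 - 29 = 0

0


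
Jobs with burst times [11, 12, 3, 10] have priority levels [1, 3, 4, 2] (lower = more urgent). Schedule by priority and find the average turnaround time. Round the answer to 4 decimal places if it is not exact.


Sort by priority (ascending = highest first):
Order: [(1, 11), (2, 10), (3, 12), (4, 3)]
Completion times:
  Priority 1, burst=11, C=11
  Priority 2, burst=10, C=21
  Priority 3, burst=12, C=33
  Priority 4, burst=3, C=36
Average turnaround = 101/4 = 25.25

25.25


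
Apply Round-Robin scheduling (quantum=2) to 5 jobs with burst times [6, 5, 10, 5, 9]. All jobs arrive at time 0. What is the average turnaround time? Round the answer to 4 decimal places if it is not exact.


Time quantum = 2
Execution trace:
  J1 runs 2 units, time = 2
  J2 runs 2 units, time = 4
  J3 runs 2 units, time = 6
  J4 runs 2 units, time = 8
  J5 runs 2 units, time = 10
  J1 runs 2 units, time = 12
  J2 runs 2 units, time = 14
  J3 runs 2 units, time = 16
  J4 runs 2 units, time = 18
  J5 runs 2 units, time = 20
  J1 runs 2 units, time = 22
  J2 runs 1 units, time = 23
  J3 runs 2 units, time = 25
  J4 runs 1 units, time = 26
  J5 runs 2 units, time = 28
  J3 runs 2 units, time = 30
  J5 runs 2 units, time = 32
  J3 runs 2 units, time = 34
  J5 runs 1 units, time = 35
Finish times: [22, 23, 34, 26, 35]
Average turnaround = 140/5 = 28.0

28.0


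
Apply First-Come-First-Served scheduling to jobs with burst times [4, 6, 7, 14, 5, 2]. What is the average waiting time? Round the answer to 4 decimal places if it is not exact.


FCFS order (as given): [4, 6, 7, 14, 5, 2]
Waiting times:
  Job 1: wait = 0
  Job 2: wait = 4
  Job 3: wait = 10
  Job 4: wait = 17
  Job 5: wait = 31
  Job 6: wait = 36
Sum of waiting times = 98
Average waiting time = 98/6 = 16.3333

16.3333


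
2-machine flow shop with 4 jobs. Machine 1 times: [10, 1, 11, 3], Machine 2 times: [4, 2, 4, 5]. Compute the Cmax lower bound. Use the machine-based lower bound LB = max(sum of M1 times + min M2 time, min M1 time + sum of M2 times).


LB1 = sum(M1 times) + min(M2 times) = 25 + 2 = 27
LB2 = min(M1 times) + sum(M2 times) = 1 + 15 = 16
Lower bound = max(LB1, LB2) = max(27, 16) = 27

27


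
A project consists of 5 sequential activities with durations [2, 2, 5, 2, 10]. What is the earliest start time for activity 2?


Activity 2 starts after activities 1 through 1 complete.
Predecessor durations: [2]
ES = 2 = 2

2


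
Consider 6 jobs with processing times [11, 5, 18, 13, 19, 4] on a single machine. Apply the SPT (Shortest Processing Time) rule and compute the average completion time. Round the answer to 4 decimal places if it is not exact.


Sort jobs by processing time (SPT order): [4, 5, 11, 13, 18, 19]
Compute completion times sequentially:
  Job 1: processing = 4, completes at 4
  Job 2: processing = 5, completes at 9
  Job 3: processing = 11, completes at 20
  Job 4: processing = 13, completes at 33
  Job 5: processing = 18, completes at 51
  Job 6: processing = 19, completes at 70
Sum of completion times = 187
Average completion time = 187/6 = 31.1667

31.1667


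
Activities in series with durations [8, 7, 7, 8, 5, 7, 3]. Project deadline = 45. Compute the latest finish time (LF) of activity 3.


LF(activity 3) = deadline - sum of successor durations
Successors: activities 4 through 7 with durations [8, 5, 7, 3]
Sum of successor durations = 23
LF = 45 - 23 = 22

22


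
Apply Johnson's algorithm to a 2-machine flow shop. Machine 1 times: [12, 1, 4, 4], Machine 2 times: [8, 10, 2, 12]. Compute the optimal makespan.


Apply Johnson's rule:
  Group 1 (a <= b): [(2, 1, 10), (4, 4, 12)]
  Group 2 (a > b): [(1, 12, 8), (3, 4, 2)]
Optimal job order: [2, 4, 1, 3]
Schedule:
  Job 2: M1 done at 1, M2 done at 11
  Job 4: M1 done at 5, M2 done at 23
  Job 1: M1 done at 17, M2 done at 31
  Job 3: M1 done at 21, M2 done at 33
Makespan = 33

33
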